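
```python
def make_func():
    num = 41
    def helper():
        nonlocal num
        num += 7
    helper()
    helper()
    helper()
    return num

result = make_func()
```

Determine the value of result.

Step 1: num starts at 41.
Step 2: helper() is called 3 times, each adding 7.
Step 3: num = 41 + 7 * 3 = 62

The answer is 62.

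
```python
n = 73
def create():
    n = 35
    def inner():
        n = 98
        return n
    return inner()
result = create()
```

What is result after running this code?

Step 1: Three scopes define n: global (73), create (35), inner (98).
Step 2: inner() has its own local n = 98, which shadows both enclosing and global.
Step 3: result = 98 (local wins in LEGB)

The answer is 98.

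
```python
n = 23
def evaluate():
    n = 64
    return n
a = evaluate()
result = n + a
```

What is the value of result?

Step 1: Global n = 23. evaluate() returns local n = 64.
Step 2: a = 64. Global n still = 23.
Step 3: result = 23 + 64 = 87

The answer is 87.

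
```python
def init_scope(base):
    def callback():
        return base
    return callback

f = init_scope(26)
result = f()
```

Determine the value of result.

Step 1: init_scope(26) creates closure capturing base = 26.
Step 2: f() returns the captured base = 26.
Step 3: result = 26

The answer is 26.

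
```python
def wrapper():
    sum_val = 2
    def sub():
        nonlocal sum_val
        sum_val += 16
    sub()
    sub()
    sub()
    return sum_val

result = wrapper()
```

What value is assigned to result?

Step 1: sum_val starts at 2.
Step 2: sub() is called 3 times, each adding 16.
Step 3: sum_val = 2 + 16 * 3 = 50

The answer is 50.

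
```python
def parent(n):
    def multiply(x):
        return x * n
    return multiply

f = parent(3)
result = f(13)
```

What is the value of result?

Step 1: parent(3) returns multiply closure with n = 3.
Step 2: f(13) computes 13 * 3 = 39.
Step 3: result = 39

The answer is 39.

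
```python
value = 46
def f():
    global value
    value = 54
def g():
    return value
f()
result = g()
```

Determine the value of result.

Step 1: value = 46.
Step 2: f() sets global value = 54.
Step 3: g() reads global value = 54. result = 54

The answer is 54.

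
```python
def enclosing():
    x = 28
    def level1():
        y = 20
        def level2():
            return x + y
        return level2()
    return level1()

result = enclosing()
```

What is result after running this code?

Step 1: x = 28 in enclosing. y = 20 in level1.
Step 2: level2() reads x = 28 and y = 20 from enclosing scopes.
Step 3: result = 28 + 20 = 48

The answer is 48.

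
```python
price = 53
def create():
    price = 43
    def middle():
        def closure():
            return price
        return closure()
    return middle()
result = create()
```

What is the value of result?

Step 1: create() defines price = 43. middle() and closure() have no local price.
Step 2: closure() checks local (none), enclosing middle() (none), enclosing create() and finds price = 43.
Step 3: result = 43

The answer is 43.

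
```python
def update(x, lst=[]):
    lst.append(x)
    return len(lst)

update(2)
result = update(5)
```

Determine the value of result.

Step 1: Mutable default list persists between calls.
Step 2: First call: lst = [2], len = 1. Second call: lst = [2, 5], len = 2.
Step 3: result = 2

The answer is 2.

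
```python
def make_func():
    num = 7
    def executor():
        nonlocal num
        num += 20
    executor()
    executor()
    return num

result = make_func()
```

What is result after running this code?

Step 1: num starts at 7.
Step 2: executor() is called 2 times, each adding 20.
Step 3: num = 7 + 20 * 2 = 47

The answer is 47.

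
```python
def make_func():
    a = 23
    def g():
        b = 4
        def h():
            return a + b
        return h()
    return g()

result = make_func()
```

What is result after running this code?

Step 1: make_func() defines a = 23. g() defines b = 4.
Step 2: h() accesses both from enclosing scopes: a = 23, b = 4.
Step 3: result = 23 + 4 = 27

The answer is 27.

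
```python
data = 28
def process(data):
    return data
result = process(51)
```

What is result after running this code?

Step 1: Global data = 28.
Step 2: process(51) takes parameter data = 51, which shadows the global.
Step 3: result = 51

The answer is 51.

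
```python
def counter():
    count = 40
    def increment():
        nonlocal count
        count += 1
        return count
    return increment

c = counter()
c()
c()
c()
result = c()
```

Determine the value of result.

Step 1: counter() creates closure with count = 40.
Step 2: Each c() call increments count via nonlocal. After 4 calls: 40 + 4 = 44.
Step 3: result = 44

The answer is 44.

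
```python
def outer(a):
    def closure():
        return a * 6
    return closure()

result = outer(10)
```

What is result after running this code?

Step 1: outer(10) binds parameter a = 10.
Step 2: closure() accesses a = 10 from enclosing scope.
Step 3: result = 10 * 6 = 60

The answer is 60.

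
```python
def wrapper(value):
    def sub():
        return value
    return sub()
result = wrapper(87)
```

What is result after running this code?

Step 1: wrapper(87) binds parameter value = 87.
Step 2: sub() looks up value in enclosing scope and finds the parameter value = 87.
Step 3: result = 87

The answer is 87.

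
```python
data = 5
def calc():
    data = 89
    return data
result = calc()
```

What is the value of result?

Step 1: Global data = 5.
Step 2: calc() creates local data = 89, shadowing the global.
Step 3: Returns local data = 89. result = 89

The answer is 89.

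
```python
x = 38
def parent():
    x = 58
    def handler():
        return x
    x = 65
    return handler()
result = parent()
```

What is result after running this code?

Step 1: parent() sets x = 58, then later x = 65.
Step 2: handler() is called after x is reassigned to 65. Closures capture variables by reference, not by value.
Step 3: result = 65

The answer is 65.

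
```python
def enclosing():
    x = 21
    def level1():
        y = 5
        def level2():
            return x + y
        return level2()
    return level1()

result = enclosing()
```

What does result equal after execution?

Step 1: x = 21 in enclosing. y = 5 in level1.
Step 2: level2() reads x = 21 and y = 5 from enclosing scopes.
Step 3: result = 21 + 5 = 26

The answer is 26.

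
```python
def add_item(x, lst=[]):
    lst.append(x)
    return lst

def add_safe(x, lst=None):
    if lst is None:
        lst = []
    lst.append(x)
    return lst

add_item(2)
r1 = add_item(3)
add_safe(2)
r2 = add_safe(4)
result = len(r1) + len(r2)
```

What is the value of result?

Step 1: add_item shares mutable default: after 2 calls, lst = [2, 3], len = 2.
Step 2: add_safe creates fresh list each time: r2 = [4], len = 1.
Step 3: result = 2 + 1 = 3

The answer is 3.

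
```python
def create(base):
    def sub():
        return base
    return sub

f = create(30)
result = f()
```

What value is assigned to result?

Step 1: create(30) creates closure capturing base = 30.
Step 2: f() returns the captured base = 30.
Step 3: result = 30

The answer is 30.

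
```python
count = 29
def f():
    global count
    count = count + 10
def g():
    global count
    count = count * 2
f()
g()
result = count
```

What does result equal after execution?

Step 1: count = 29.
Step 2: f() adds 10: count = 29 + 10 = 39.
Step 3: g() doubles: count = 39 * 2 = 78.
Step 4: result = 78

The answer is 78.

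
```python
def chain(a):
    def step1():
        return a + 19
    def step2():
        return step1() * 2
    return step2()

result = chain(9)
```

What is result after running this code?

Step 1: chain(9) captures a = 9.
Step 2: step2() calls step1() which returns 9 + 19 = 28.
Step 3: step2() returns 28 * 2 = 56

The answer is 56.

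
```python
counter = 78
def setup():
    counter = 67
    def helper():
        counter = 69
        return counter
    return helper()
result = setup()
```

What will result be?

Step 1: Three scopes define counter: global (78), setup (67), helper (69).
Step 2: helper() has its own local counter = 69, which shadows both enclosing and global.
Step 3: result = 69 (local wins in LEGB)

The answer is 69.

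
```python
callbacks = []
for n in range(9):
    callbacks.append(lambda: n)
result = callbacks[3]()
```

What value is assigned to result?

Step 1: The loop creates 9 lambdas, all referencing the same variable n.
Step 2: After the loop, n = 8 (final value).
Step 3: callbacks[3]() looks up n at call time and finds 8. This is the late binding gotcha. result = 8

The answer is 8.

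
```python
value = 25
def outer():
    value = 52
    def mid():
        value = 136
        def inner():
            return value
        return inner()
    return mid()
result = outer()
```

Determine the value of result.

Step 1: Three levels of shadowing: global 25, outer 52, mid 136.
Step 2: inner() finds value = 136 in enclosing mid() scope.
Step 3: result = 136

The answer is 136.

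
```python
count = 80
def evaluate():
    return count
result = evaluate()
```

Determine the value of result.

Step 1: count = 80 is defined in the global scope.
Step 2: evaluate() looks up count. No local count exists, so Python checks the global scope via LEGB rule and finds count = 80.
Step 3: result = 80

The answer is 80.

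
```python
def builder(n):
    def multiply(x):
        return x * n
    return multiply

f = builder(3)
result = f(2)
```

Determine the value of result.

Step 1: builder(3) returns multiply closure with n = 3.
Step 2: f(2) computes 2 * 3 = 6.
Step 3: result = 6

The answer is 6.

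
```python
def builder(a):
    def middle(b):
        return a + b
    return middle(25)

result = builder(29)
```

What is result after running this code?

Step 1: builder(29) passes a = 29.
Step 2: middle(25) has b = 25, reads a = 29 from enclosing.
Step 3: result = 29 + 25 = 54

The answer is 54.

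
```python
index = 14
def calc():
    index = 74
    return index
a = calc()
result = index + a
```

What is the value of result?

Step 1: Global index = 14. calc() returns local index = 74.
Step 2: a = 74. Global index still = 14.
Step 3: result = 14 + 74 = 88

The answer is 88.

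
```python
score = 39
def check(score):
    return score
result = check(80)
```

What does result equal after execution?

Step 1: Global score = 39.
Step 2: check(80) takes parameter score = 80, which shadows the global.
Step 3: result = 80

The answer is 80.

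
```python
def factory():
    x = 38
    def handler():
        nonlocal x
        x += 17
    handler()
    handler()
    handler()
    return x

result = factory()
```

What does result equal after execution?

Step 1: x starts at 38.
Step 2: handler() is called 3 times, each adding 17.
Step 3: x = 38 + 17 * 3 = 89

The answer is 89.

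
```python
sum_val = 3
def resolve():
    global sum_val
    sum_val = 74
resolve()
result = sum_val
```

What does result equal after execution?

Step 1: sum_val = 3 globally.
Step 2: resolve() declares global sum_val and sets it to 74.
Step 3: After resolve(), global sum_val = 74. result = 74

The answer is 74.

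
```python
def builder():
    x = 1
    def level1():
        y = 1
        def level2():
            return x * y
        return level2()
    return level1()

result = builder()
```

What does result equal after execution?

Step 1: x = 1 in builder. y = 1 in level1.
Step 2: level2() reads x = 1 and y = 1 from enclosing scopes.
Step 3: result = 1 * 1 = 1

The answer is 1.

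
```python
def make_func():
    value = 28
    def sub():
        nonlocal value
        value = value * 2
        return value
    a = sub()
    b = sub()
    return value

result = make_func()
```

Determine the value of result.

Step 1: value starts at 28.
Step 2: First sub(): value = 28 * 2 = 56.
Step 3: Second sub(): value = 56 * 2 = 112.
Step 4: result = 112

The answer is 112.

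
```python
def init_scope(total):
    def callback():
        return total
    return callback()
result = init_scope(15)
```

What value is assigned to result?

Step 1: init_scope(15) binds parameter total = 15.
Step 2: callback() looks up total in enclosing scope and finds the parameter total = 15.
Step 3: result = 15

The answer is 15.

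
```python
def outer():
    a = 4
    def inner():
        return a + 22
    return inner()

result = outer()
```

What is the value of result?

Step 1: outer() defines a = 4.
Step 2: inner() reads a = 4 from enclosing scope, returns 4 + 22 = 26.
Step 3: result = 26

The answer is 26.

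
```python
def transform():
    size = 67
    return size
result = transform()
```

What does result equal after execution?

Step 1: transform() defines size = 67 in its local scope.
Step 2: return size finds the local variable size = 67.
Step 3: result = 67

The answer is 67.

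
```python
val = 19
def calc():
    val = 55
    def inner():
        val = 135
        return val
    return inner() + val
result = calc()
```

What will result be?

Step 1: calc() has local val = 55. inner() has local val = 135.
Step 2: inner() returns its local val = 135.
Step 3: calc() returns 135 + its own val (55) = 190

The answer is 190.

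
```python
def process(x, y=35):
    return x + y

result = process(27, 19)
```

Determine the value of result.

Step 1: process(27, 19) overrides default y with 19.
Step 2: Returns 27 + 19 = 46.
Step 3: result = 46

The answer is 46.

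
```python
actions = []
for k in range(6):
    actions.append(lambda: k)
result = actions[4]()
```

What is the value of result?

Step 1: The loop creates 6 lambdas, all referencing the same variable k.
Step 2: After the loop, k = 5 (final value).
Step 3: actions[4]() looks up k at call time and finds 5. This is the late binding gotcha. result = 5

The answer is 5.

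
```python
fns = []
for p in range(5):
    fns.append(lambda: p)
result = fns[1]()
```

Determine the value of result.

Step 1: The loop creates 5 lambdas, all referencing the same variable p.
Step 2: After the loop, p = 4 (final value).
Step 3: fns[1]() looks up p at call time and finds 4. This is the late binding gotcha. result = 4

The answer is 4.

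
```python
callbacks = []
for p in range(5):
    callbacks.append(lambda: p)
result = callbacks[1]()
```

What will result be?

Step 1: The loop creates 5 lambdas, all referencing the same variable p.
Step 2: After the loop, p = 4 (final value).
Step 3: callbacks[1]() looks up p at call time and finds 4. This is the late binding gotcha. result = 4

The answer is 4.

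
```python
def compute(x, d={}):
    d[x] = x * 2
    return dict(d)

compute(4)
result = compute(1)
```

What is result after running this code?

Step 1: Mutable default dict is shared across calls.
Step 2: First call adds 4: 8. Second call adds 1: 2.
Step 3: result = {4: 8, 1: 2}

The answer is {4: 8, 1: 2}.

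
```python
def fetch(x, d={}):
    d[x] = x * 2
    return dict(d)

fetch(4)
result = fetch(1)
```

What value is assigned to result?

Step 1: Mutable default dict is shared across calls.
Step 2: First call adds 4: 8. Second call adds 1: 2.
Step 3: result = {4: 8, 1: 2}

The answer is {4: 8, 1: 2}.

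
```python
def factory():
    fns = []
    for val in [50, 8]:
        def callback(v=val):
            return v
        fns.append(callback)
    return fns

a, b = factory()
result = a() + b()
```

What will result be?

Step 1: Default argument v=val captures val at each iteration.
Step 2: a() returns 50 (captured at first iteration), b() returns 8 (captured at second).
Step 3: result = 50 + 8 = 58

The answer is 58.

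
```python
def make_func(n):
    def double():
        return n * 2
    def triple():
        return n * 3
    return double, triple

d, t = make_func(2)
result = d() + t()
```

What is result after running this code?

Step 1: Both closures capture the same n = 2.
Step 2: d() = 2 * 2 = 4, t() = 2 * 3 = 6.
Step 3: result = 4 + 6 = 10

The answer is 10.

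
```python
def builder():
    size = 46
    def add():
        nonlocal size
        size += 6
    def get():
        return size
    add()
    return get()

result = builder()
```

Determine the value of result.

Step 1: size = 46. add() modifies it via nonlocal, get() reads it.
Step 2: add() makes size = 46 + 6 = 52.
Step 3: get() returns 52. result = 52

The answer is 52.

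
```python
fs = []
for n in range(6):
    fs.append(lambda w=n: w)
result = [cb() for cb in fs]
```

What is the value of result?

Step 1: Default arg w=n captures n at each iteration.
Step 2: Each lambda has its own default: 0, 1, ..., 5.
Step 3: result = [0, 1, 2, 3, 4, 5]

The answer is [0, 1, 2, 3, 4, 5].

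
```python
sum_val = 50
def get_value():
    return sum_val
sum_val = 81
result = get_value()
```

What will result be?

Step 1: sum_val is first set to 50, then reassigned to 81.
Step 2: get_value() is called after the reassignment, so it looks up the current global sum_val = 81.
Step 3: result = 81

The answer is 81.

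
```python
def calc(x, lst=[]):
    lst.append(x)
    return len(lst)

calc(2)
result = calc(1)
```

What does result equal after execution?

Step 1: Mutable default list persists between calls.
Step 2: First call: lst = [2], len = 1. Second call: lst = [2, 1], len = 2.
Step 3: result = 2

The answer is 2.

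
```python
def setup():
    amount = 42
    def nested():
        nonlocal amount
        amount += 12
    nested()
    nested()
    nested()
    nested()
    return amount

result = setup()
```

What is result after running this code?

Step 1: amount starts at 42.
Step 2: nested() is called 4 times, each adding 12.
Step 3: amount = 42 + 12 * 4 = 90

The answer is 90.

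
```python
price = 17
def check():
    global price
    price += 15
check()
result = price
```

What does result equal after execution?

Step 1: price = 17 globally.
Step 2: check() modifies global price: price += 15 = 32.
Step 3: result = 32

The answer is 32.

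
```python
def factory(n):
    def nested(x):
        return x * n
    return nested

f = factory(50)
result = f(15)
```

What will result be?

Step 1: factory(50) creates a closure capturing n = 50.
Step 2: f(15) computes 15 * 50 = 750.
Step 3: result = 750

The answer is 750.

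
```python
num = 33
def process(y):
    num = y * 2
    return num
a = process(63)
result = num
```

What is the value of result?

Step 1: Global num = 33.
Step 2: process(63) creates local num = 63 * 2 = 126.
Step 3: Global num unchanged because no global keyword. result = 33

The answer is 33.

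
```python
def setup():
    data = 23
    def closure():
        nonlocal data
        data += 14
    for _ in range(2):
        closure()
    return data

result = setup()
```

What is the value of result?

Step 1: data = 23.
Step 2: closure() is called 2 times in a loop, each adding 14 via nonlocal.
Step 3: data = 23 + 14 * 2 = 51

The answer is 51.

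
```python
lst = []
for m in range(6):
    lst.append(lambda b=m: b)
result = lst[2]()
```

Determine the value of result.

Step 1: Default argument b=m captures m's value at each iteration.
Step 2: lst[2] captured b = 2 when m was 2.
Step 3: result = 2

The answer is 2.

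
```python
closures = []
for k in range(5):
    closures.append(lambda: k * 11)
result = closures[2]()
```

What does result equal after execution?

Step 1: All lambdas reference the same variable k (late binding).
Step 2: After the loop, k = 4. Every lambda returns k * 11.
Step 3: closures[2]() = 4 * 11 = 44

The answer is 44.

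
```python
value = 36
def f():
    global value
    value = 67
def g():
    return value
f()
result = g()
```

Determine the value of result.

Step 1: value = 36.
Step 2: f() sets global value = 67.
Step 3: g() reads global value = 67. result = 67

The answer is 67.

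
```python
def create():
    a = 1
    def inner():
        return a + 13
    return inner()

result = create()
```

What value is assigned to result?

Step 1: create() defines a = 1.
Step 2: inner() reads a = 1 from enclosing scope, returns 1 + 13 = 14.
Step 3: result = 14

The answer is 14.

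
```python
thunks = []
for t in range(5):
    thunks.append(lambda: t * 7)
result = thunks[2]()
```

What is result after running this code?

Step 1: All lambdas reference the same variable t (late binding).
Step 2: After the loop, t = 4. Every lambda returns t * 7.
Step 3: thunks[2]() = 4 * 7 = 28

The answer is 28.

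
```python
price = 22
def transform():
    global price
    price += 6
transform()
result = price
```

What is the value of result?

Step 1: price = 22 globally.
Step 2: transform() modifies global price: price += 6 = 28.
Step 3: result = 28

The answer is 28.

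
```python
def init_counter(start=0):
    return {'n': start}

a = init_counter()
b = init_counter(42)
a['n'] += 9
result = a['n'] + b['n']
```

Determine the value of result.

Step 1: init_counter() returns a new dict each call (immutable default 0).
Step 2: a = {'n': 0}, b = {'n': 42}.
Step 3: a['n'] += 9 = 9. result = 9 + 42 = 51

The answer is 51.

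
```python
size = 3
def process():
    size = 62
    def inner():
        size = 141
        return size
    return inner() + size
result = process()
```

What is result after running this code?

Step 1: process() has local size = 62. inner() has local size = 141.
Step 2: inner() returns its local size = 141.
Step 3: process() returns 141 + its own size (62) = 203

The answer is 203.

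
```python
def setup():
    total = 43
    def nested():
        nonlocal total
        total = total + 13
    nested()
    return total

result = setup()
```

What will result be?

Step 1: setup() sets total = 43.
Step 2: nested() uses nonlocal to modify total in setup's scope: total = 43 + 13 = 56.
Step 3: setup() returns the modified total = 56

The answer is 56.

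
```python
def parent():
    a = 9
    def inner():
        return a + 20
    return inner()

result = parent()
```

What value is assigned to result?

Step 1: parent() defines a = 9.
Step 2: inner() reads a = 9 from enclosing scope, returns 9 + 20 = 29.
Step 3: result = 29

The answer is 29.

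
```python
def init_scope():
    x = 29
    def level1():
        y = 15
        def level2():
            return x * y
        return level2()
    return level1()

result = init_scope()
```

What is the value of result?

Step 1: x = 29 in init_scope. y = 15 in level1.
Step 2: level2() reads x = 29 and y = 15 from enclosing scopes.
Step 3: result = 29 * 15 = 435

The answer is 435.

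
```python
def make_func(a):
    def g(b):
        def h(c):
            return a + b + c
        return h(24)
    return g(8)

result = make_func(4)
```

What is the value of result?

Step 1: a = 4, b = 8, c = 24 across three nested scopes.
Step 2: h() accesses all three via LEGB rule.
Step 3: result = 4 + 8 + 24 = 36

The answer is 36.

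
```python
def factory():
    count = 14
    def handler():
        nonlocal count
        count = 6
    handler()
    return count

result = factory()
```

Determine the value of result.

Step 1: factory() sets count = 14.
Step 2: handler() uses nonlocal to reassign count = 6.
Step 3: result = 6

The answer is 6.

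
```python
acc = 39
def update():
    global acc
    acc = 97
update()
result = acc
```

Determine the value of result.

Step 1: acc = 39 globally.
Step 2: update() declares global acc and sets it to 97.
Step 3: After update(), global acc = 97. result = 97

The answer is 97.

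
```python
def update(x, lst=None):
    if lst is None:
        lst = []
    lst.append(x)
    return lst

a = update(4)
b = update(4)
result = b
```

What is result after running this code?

Step 1: None default with guard creates a NEW list each call.
Step 2: a = [4] (fresh list). b = [4] (another fresh list).
Step 3: result = [4] (this is the fix for mutable default)

The answer is [4].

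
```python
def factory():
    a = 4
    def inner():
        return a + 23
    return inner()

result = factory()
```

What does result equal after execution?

Step 1: factory() defines a = 4.
Step 2: inner() reads a = 4 from enclosing scope, returns 4 + 23 = 27.
Step 3: result = 27

The answer is 27.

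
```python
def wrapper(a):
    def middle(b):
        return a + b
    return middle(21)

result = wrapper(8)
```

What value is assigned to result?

Step 1: wrapper(8) passes a = 8.
Step 2: middle(21) has b = 21, reads a = 8 from enclosing.
Step 3: result = 8 + 21 = 29

The answer is 29.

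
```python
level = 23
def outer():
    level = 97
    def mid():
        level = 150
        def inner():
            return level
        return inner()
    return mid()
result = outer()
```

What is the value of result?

Step 1: Three levels of shadowing: global 23, outer 97, mid 150.
Step 2: inner() finds level = 150 in enclosing mid() scope.
Step 3: result = 150

The answer is 150.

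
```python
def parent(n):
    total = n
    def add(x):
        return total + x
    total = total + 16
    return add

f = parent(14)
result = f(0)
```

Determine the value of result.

Step 1: parent(14) sets total = 14, then total = 14 + 16 = 30.
Step 2: Closures capture by reference, so add sees total = 30.
Step 3: f(0) returns 30 + 0 = 30

The answer is 30.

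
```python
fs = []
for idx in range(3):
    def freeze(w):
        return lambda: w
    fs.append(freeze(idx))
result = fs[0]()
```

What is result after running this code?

Step 1: freeze(idx) creates a new scope capturing w = idx at call time.
Step 2: fs[0] = freeze(0), so its lambda captures w = 0.
Step 3: result = 0 (closure factory fixes late binding)

The answer is 0.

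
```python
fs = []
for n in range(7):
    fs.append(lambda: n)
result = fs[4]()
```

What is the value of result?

Step 1: The loop creates 7 lambdas, all referencing the same variable n.
Step 2: After the loop, n = 6 (final value).
Step 3: fs[4]() looks up n at call time and finds 6. This is the late binding gotcha. result = 6

The answer is 6.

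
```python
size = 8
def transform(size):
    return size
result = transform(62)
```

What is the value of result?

Step 1: Global size = 8.
Step 2: transform(62) takes parameter size = 62, which shadows the global.
Step 3: result = 62

The answer is 62.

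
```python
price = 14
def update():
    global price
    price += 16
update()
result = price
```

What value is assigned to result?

Step 1: price = 14 globally.
Step 2: update() modifies global price: price += 16 = 30.
Step 3: result = 30

The answer is 30.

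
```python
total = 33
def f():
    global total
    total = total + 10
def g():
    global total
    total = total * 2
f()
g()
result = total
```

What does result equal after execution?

Step 1: total = 33.
Step 2: f() adds 10: total = 33 + 10 = 43.
Step 3: g() doubles: total = 43 * 2 = 86.
Step 4: result = 86

The answer is 86.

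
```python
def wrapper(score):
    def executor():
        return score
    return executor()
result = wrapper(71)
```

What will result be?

Step 1: wrapper(71) binds parameter score = 71.
Step 2: executor() looks up score in enclosing scope and finds the parameter score = 71.
Step 3: result = 71

The answer is 71.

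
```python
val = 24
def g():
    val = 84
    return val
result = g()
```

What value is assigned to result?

Step 1: Global val = 24.
Step 2: g() creates local val = 84, shadowing the global.
Step 3: Returns local val = 84. result = 84

The answer is 84.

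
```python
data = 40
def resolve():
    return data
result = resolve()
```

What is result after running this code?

Step 1: data = 40 is defined in the global scope.
Step 2: resolve() looks up data. No local data exists, so Python checks the global scope via LEGB rule and finds data = 40.
Step 3: result = 40

The answer is 40.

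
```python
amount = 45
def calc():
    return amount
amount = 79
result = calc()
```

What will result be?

Step 1: amount is first set to 45, then reassigned to 79.
Step 2: calc() is called after the reassignment, so it looks up the current global amount = 79.
Step 3: result = 79

The answer is 79.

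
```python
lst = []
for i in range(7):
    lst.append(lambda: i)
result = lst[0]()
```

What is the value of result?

Step 1: The loop creates 7 lambdas, all referencing the same variable i.
Step 2: After the loop, i = 6 (final value).
Step 3: lst[0]() looks up i at call time and finds 6. This is the late binding gotcha. result = 6

The answer is 6.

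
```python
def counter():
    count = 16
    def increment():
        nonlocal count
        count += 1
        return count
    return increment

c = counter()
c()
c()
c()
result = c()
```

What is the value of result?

Step 1: counter() creates closure with count = 16.
Step 2: Each c() call increments count via nonlocal. After 4 calls: 16 + 4 = 20.
Step 3: result = 20

The answer is 20.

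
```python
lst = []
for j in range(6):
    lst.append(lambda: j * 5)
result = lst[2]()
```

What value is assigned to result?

Step 1: All lambdas reference the same variable j (late binding).
Step 2: After the loop, j = 5. Every lambda returns j * 5.
Step 3: lst[2]() = 5 * 5 = 25

The answer is 25.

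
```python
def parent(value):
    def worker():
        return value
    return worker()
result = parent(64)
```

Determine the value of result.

Step 1: parent(64) binds parameter value = 64.
Step 2: worker() looks up value in enclosing scope and finds the parameter value = 64.
Step 3: result = 64

The answer is 64.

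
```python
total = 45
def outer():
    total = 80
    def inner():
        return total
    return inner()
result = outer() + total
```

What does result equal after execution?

Step 1: Global total = 45. outer() shadows with total = 80.
Step 2: inner() returns enclosing total = 80. outer() = 80.
Step 3: result = 80 + global total (45) = 125

The answer is 125.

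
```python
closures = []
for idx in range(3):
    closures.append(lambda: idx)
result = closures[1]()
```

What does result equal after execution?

Step 1: The loop creates 3 lambdas, all referencing the same variable idx.
Step 2: After the loop, idx = 2 (final value).
Step 3: closures[1]() looks up idx at call time and finds 2. This is the late binding gotcha. result = 2

The answer is 2.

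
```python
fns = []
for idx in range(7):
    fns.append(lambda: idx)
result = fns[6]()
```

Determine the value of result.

Step 1: The loop creates 7 lambdas, all referencing the same variable idx.
Step 2: After the loop, idx = 6 (final value).
Step 3: fns[6]() looks up idx at call time and finds 6. This is the late binding gotcha. result = 6

The answer is 6.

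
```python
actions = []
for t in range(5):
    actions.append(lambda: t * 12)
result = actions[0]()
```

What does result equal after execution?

Step 1: All lambdas reference the same variable t (late binding).
Step 2: After the loop, t = 4. Every lambda returns t * 12.
Step 3: actions[0]() = 4 * 12 = 48

The answer is 48.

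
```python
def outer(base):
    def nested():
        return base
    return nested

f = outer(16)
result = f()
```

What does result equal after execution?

Step 1: outer(16) creates closure capturing base = 16.
Step 2: f() returns the captured base = 16.
Step 3: result = 16

The answer is 16.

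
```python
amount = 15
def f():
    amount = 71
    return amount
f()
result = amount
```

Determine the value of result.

Step 1: Global amount = 15.
Step 2: f() creates local amount = 71 (shadow, not modification).
Step 3: After f() returns, global amount is unchanged. result = 15

The answer is 15.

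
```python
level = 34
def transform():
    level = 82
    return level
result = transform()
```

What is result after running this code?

Step 1: Global level = 34.
Step 2: transform() creates local level = 82, shadowing the global.
Step 3: Returns local level = 82. result = 82

The answer is 82.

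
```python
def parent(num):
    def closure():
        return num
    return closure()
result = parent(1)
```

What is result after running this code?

Step 1: parent(1) binds parameter num = 1.
Step 2: closure() looks up num in enclosing scope and finds the parameter num = 1.
Step 3: result = 1

The answer is 1.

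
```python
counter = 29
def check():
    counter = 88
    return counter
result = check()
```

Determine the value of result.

Step 1: Global counter = 29.
Step 2: check() creates local counter = 88, shadowing the global.
Step 3: Returns local counter = 88. result = 88

The answer is 88.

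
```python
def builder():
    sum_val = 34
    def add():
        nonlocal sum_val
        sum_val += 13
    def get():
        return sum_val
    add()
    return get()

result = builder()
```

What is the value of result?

Step 1: sum_val = 34. add() modifies it via nonlocal, get() reads it.
Step 2: add() makes sum_val = 34 + 13 = 47.
Step 3: get() returns 47. result = 47

The answer is 47.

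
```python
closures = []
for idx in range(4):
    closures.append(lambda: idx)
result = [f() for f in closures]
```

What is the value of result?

Step 1: All 4 lambdas share the same variable idx.
Step 2: After the loop, idx = 3.
Step 3: Each call returns 3. result = [3, 3, 3, 3]

The answer is [3, 3, 3, 3].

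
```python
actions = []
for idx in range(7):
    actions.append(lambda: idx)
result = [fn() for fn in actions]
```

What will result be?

Step 1: All 7 lambdas share the same variable idx.
Step 2: After the loop, idx = 6.
Step 3: Each call returns 6. result = [6, 6, 6, 6, 6, 6, 6]

The answer is [6, 6, 6, 6, 6, 6, 6].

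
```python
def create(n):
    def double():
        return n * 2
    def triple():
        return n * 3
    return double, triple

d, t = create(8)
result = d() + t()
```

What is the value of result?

Step 1: Both closures capture the same n = 8.
Step 2: d() = 8 * 2 = 16, t() = 8 * 3 = 24.
Step 3: result = 16 + 24 = 40

The answer is 40.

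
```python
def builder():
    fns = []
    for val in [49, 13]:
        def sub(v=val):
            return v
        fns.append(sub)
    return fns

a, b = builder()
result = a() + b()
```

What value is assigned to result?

Step 1: Default argument v=val captures val at each iteration.
Step 2: a() returns 49 (captured at first iteration), b() returns 13 (captured at second).
Step 3: result = 49 + 13 = 62

The answer is 62.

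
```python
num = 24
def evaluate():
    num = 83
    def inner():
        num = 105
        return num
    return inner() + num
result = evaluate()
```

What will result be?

Step 1: evaluate() has local num = 83. inner() has local num = 105.
Step 2: inner() returns its local num = 105.
Step 3: evaluate() returns 105 + its own num (83) = 188

The answer is 188.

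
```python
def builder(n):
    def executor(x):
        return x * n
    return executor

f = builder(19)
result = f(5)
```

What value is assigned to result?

Step 1: builder(19) creates a closure capturing n = 19.
Step 2: f(5) computes 5 * 19 = 95.
Step 3: result = 95

The answer is 95.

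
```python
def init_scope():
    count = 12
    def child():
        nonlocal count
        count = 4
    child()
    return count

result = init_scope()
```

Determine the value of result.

Step 1: init_scope() sets count = 12.
Step 2: child() uses nonlocal to reassign count = 4.
Step 3: result = 4

The answer is 4.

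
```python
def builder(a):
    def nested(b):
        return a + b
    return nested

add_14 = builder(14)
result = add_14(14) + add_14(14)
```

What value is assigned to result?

Step 1: add_14 captures a = 14.
Step 2: add_14(14) = 14 + 14 = 28, called twice.
Step 3: result = 28 + 28 = 56

The answer is 56.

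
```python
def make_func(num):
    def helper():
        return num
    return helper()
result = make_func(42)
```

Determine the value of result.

Step 1: make_func(42) binds parameter num = 42.
Step 2: helper() looks up num in enclosing scope and finds the parameter num = 42.
Step 3: result = 42

The answer is 42.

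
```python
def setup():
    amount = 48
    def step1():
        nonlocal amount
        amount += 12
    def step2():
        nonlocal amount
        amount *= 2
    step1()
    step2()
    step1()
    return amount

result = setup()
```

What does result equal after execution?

Step 1: amount = 48.
Step 2: step1(): amount = 48 + 12 = 60.
Step 3: step2(): amount = 60 * 2 = 120.
Step 4: step1(): amount = 120 + 12 = 132. result = 132

The answer is 132.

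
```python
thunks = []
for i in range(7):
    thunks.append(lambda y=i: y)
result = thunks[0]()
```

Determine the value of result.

Step 1: Default argument y=i captures i's value at each iteration.
Step 2: thunks[0] captured y = 0 when i was 0.
Step 3: result = 0

The answer is 0.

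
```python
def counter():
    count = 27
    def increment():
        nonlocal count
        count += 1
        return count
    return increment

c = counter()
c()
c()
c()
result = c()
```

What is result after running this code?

Step 1: counter() creates closure with count = 27.
Step 2: Each c() call increments count via nonlocal. After 4 calls: 27 + 4 = 31.
Step 3: result = 31

The answer is 31.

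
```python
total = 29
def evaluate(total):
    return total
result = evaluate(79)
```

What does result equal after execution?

Step 1: Global total = 29.
Step 2: evaluate(79) takes parameter total = 79, which shadows the global.
Step 3: result = 79

The answer is 79.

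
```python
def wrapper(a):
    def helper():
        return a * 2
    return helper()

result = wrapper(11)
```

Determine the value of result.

Step 1: wrapper(11) binds parameter a = 11.
Step 2: helper() accesses a = 11 from enclosing scope.
Step 3: result = 11 * 2 = 22

The answer is 22.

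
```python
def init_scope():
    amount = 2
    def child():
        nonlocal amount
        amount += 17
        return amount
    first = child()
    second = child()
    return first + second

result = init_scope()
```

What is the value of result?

Step 1: amount starts at 2.
Step 2: First call: amount = 2 + 17 = 19, returns 19.
Step 3: Second call: amount = 19 + 17 = 36, returns 36.
Step 4: result = 19 + 36 = 55

The answer is 55.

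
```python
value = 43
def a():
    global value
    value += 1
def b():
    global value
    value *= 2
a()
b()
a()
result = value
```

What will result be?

Step 1: value = 43.
Step 2: a(): value = 43 + 1 = 44.
Step 3: b(): value = 44 * 2 = 88.
Step 4: a(): value = 88 + 1 = 89

The answer is 89.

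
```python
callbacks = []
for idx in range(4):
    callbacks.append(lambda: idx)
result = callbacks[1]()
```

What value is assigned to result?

Step 1: The loop creates 4 lambdas, all referencing the same variable idx.
Step 2: After the loop, idx = 3 (final value).
Step 3: callbacks[1]() looks up idx at call time and finds 3. This is the late binding gotcha. result = 3

The answer is 3.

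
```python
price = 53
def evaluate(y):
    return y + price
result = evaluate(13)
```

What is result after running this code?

Step 1: price = 53 is defined globally.
Step 2: evaluate(13) uses parameter y = 13 and looks up price from global scope = 53.
Step 3: result = 13 + 53 = 66

The answer is 66.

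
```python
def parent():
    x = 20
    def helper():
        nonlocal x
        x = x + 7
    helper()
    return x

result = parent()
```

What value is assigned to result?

Step 1: parent() sets x = 20.
Step 2: helper() uses nonlocal to modify x in parent's scope: x = 20 + 7 = 27.
Step 3: parent() returns the modified x = 27

The answer is 27.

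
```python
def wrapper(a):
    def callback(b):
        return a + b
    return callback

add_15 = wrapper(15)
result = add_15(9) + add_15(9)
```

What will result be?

Step 1: add_15 captures a = 15.
Step 2: add_15(9) = 15 + 9 = 24, called twice.
Step 3: result = 24 + 24 = 48

The answer is 48.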